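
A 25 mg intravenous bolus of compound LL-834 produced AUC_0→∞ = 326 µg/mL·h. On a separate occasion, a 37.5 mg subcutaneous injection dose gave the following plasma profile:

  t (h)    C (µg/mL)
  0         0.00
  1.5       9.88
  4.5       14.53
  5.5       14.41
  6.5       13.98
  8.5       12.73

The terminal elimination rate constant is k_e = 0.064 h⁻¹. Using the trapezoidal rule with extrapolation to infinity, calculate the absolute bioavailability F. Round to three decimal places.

Trapezoidal AUC_0→8.5 (subcutaneous injection):
  [0→1.5]: (0.00+9.88)/2 × 1.5 = 7.41
  [1.5→4.5]: (9.88+14.53)/2 × 3 = 36.615
  [4.5→5.5]: (14.53+14.41)/2 × 1 = 14.47
  [5.5→6.5]: (14.41+13.98)/2 × 1 = 14.195
  [6.5→8.5]: (13.98+12.73)/2 × 2 = 26.71
  Sum = 99.4 µg/mL·h
Tail: C_last/k_e = 12.73/0.064 = 198.906
AUC_0→∞ (subcutaneous injection) = 99.4 + 198.906 = 298.306 µg/mL·h
F = (AUC_ev/D_ev)/(AUC_iv/D_iv) = (298.306/37.5)/(326/25) = 7.95483/13.04 = 0.6100

F = 0.610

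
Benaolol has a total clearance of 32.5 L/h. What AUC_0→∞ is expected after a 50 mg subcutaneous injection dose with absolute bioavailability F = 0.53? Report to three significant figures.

AUC = 0.815 mg/L·h

AUC_0→∞ = F × Dose / CL
        = 0.53 × 50 / 32.5 = 0.815385 mg/L·h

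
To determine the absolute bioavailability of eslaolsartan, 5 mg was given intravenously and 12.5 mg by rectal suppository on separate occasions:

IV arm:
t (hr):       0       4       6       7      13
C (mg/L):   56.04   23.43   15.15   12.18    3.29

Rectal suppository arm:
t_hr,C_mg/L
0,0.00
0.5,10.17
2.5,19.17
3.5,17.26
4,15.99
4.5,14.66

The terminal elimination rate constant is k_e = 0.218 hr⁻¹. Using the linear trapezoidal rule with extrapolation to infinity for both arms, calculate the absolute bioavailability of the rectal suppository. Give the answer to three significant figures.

Trapezoidal AUC_0→13 (IV):
  [0→4]: (56.04+23.43)/2 × 4 = 158.94
  [4→6]: (23.43+15.15)/2 × 2 = 38.58
  [6→7]: (15.15+12.18)/2 × 1 = 13.665
  [7→13]: (12.18+3.29)/2 × 6 = 46.41
  Sum = 257.595 mg/L·hr
IV tail: 3.29/0.218 = 15.092; AUC_iv,0→∞ = 257.595 + 15.092 = 272.687 mg/L·hr
Trapezoidal AUC_0→4.5 (rectal suppository):
  [0→0.5]: (0.00+10.17)/2 × 0.5 = 2.5425
  [0.5→2.5]: (10.17+19.17)/2 × 2 = 29.34
  [2.5→3.5]: (19.17+17.26)/2 × 1 = 18.215
  [3.5→4]: (17.26+15.99)/2 × 0.5 = 8.3125
  [4→4.5]: (15.99+14.66)/2 × 0.5 = 7.6625
  Sum = 66.0725 mg/L·hr
rectal suppository tail: 14.66/0.218 = 67.248; AUC_ev,0→∞ = 66.0725 + 67.248 = 133.3205 mg/L·hr
F = (AUC_ev/D_ev)/(AUC_iv/D_iv) = (133.3205/12.5)/(272.687/5) = 10.66564/54.5374 = 0.1956

F = 0.196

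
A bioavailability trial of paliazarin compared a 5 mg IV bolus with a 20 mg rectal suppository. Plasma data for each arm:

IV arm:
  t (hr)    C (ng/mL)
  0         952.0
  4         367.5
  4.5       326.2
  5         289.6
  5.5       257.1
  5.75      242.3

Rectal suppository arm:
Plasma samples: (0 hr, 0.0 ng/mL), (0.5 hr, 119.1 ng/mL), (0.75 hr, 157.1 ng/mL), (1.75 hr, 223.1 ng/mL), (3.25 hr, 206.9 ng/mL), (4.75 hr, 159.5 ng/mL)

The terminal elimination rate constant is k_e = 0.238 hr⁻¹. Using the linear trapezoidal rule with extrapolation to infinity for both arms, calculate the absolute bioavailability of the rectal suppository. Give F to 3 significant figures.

F = 0.0909

Trapezoidal AUC_0→5.75 (IV):
  [0→4]: (952.0+367.5)/2 × 4 = 2639.0
  [4→4.5]: (367.5+326.2)/2 × 0.5 = 173.425
  [4.5→5]: (326.2+289.6)/2 × 0.5 = 153.95
  [5→5.5]: (289.6+257.1)/2 × 0.5 = 136.675
  [5.5→5.75]: (257.1+242.3)/2 × 0.25 = 62.425
  Sum = 3165.475 ng/mL·hr
IV tail: 242.3/0.238 = 1018.067; AUC_iv,0→∞ = 3165.475 + 1018.067 = 4183.542 ng/mL·hr
Trapezoidal AUC_0→4.75 (rectal suppository):
  [0→0.5]: (0.0+119.1)/2 × 0.5 = 29.775
  [0.5→0.75]: (119.1+157.1)/2 × 0.25 = 34.525
  [0.75→1.75]: (157.1+223.1)/2 × 1 = 190.1
  [1.75→3.25]: (223.1+206.9)/2 × 1.5 = 322.5
  [3.25→4.75]: (206.9+159.5)/2 × 1.5 = 274.8
  Sum = 851.7 ng/mL·hr
rectal suppository tail: 159.5/0.238 = 670.168; AUC_ev,0→∞ = 851.7 + 670.168 = 1521.868 ng/mL·hr
F = (AUC_ev/D_ev)/(AUC_iv/D_iv) = (1521.868/20)/(4183.542/5) = 76.0934/836.7084 = 0.0909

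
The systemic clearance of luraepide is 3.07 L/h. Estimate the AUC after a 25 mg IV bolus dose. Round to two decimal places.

AUC_0→∞ = Dose_iv / CL
        = 25 / 3.07 = 8.14332 mg/L·h

AUC = 8.14 mg/L·h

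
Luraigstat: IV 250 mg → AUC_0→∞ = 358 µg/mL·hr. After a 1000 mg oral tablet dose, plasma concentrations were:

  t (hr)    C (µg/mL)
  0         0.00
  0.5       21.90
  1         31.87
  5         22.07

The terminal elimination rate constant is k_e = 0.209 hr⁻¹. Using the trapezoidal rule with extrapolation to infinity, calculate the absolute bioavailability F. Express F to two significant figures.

Trapezoidal AUC_0→5 (oral tablet):
  [0→0.5]: (0.00+21.90)/2 × 0.5 = 5.475
  [0.5→1]: (21.90+31.87)/2 × 0.5 = 13.4425
  [1→5]: (31.87+22.07)/2 × 4 = 107.88
  Sum = 126.7975 µg/mL·hr
Tail: C_last/k_e = 22.07/0.209 = 105.598
AUC_0→∞ (oral tablet) = 126.7975 + 105.598 = 232.3955 µg/mL·hr
F = (AUC_ev/D_ev)/(AUC_iv/D_iv) = (232.3955/1000)/(358/250) = 0.2323955/1.432 = 0.1623

F = 0.16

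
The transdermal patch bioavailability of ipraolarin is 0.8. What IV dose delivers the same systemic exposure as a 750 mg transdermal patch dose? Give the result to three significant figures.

Systemic exposure from an extravascular dose = F × D_ev, so the equivalent IV dose is F × D_ev.
D_iv = F × D_ev = 0.8 × 750 = 600 mg

D_iv = 600 mg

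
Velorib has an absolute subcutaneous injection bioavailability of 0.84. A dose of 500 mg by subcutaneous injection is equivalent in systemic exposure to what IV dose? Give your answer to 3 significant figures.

Systemic exposure from an extravascular dose = F × D_ev, so the equivalent IV dose is F × D_ev.
D_iv = F × D_ev = 0.84 × 500 = 420 mg

D_iv = 420 mg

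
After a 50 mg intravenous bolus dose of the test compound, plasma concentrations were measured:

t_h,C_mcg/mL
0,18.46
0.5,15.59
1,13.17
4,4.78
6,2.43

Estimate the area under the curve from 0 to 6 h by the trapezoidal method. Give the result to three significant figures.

AUC = 49.8 mcg/mL·h

Trapezoidal AUC_0→6:
  [0→0.5]: (18.46+15.59)/2 × 0.5 = 8.5125
  [0.5→1]: (15.59+13.17)/2 × 0.5 = 7.19
  [1→4]: (13.17+4.78)/2 × 3 = 26.925
  [4→6]: (4.78+2.43)/2 × 2 = 7.21
  Sum = 49.8375 mcg/mL·h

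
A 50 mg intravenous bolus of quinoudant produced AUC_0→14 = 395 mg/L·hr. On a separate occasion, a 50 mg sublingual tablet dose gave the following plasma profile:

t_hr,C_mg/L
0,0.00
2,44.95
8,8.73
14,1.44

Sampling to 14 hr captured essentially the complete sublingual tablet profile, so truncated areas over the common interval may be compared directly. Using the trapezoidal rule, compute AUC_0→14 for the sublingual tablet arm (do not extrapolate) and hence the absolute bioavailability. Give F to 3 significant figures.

F = 0.599

Trapezoidal AUC_0→14 (sublingual tablet):
  [0→2]: (0.00+44.95)/2 × 2 = 44.95
  [2→8]: (44.95+8.73)/2 × 6 = 161.04
  [8→14]: (8.73+1.44)/2 × 6 = 30.51
  Sum = 236.5 mg/L·hr
F = (AUC_ev/D_ev)/(AUC_iv/D_iv) = (236.5/50)/(395/50) = 4.73/7.9 = 0.5987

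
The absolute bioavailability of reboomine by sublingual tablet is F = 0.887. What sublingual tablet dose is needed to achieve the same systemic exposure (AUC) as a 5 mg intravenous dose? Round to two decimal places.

D_sublingual = 5.64 mg

For equal systemic exposure: F × D_ev = D_iv
D_ev = D_iv / F = 5 / 0.887 = 5.63698 mg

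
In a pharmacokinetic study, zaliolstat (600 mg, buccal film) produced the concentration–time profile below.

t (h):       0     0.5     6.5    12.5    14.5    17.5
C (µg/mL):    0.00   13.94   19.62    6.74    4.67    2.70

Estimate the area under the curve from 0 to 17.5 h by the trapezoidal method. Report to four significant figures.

Trapezoidal AUC_0→17.5:
  [0→0.5]: (0.00+13.94)/2 × 0.5 = 3.485
  [0.5→6.5]: (13.94+19.62)/2 × 6 = 100.68
  [6.5→12.5]: (19.62+6.74)/2 × 6 = 79.08
  [12.5→14.5]: (6.74+4.67)/2 × 2 = 11.41
  [14.5→17.5]: (4.67+2.70)/2 × 3 = 11.055
  Sum = 205.71 µg/mL·h

AUC = 205.7 µg/mL·h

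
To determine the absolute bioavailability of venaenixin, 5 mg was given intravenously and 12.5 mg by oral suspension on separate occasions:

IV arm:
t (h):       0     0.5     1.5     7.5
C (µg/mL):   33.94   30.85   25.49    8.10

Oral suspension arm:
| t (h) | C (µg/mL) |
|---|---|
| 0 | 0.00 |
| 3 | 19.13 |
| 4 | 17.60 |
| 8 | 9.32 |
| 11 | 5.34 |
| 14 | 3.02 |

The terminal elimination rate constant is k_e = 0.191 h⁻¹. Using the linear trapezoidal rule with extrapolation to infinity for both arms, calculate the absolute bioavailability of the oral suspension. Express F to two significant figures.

F = 0.32

Trapezoidal AUC_0→7.5 (IV):
  [0→0.5]: (33.94+30.85)/2 × 0.5 = 16.1975
  [0.5→1.5]: (30.85+25.49)/2 × 1 = 28.17
  [1.5→7.5]: (25.49+8.10)/2 × 6 = 100.77
  Sum = 145.1375 µg/mL·h
IV tail: 8.10/0.191 = 42.408; AUC_iv,0→∞ = 145.1375 + 42.408 = 187.5455 µg/mL·h
Trapezoidal AUC_0→14 (oral suspension):
  [0→3]: (0.00+19.13)/2 × 3 = 28.695
  [3→4]: (19.13+17.60)/2 × 1 = 18.365
  [4→8]: (17.60+9.32)/2 × 4 = 53.84
  [8→11]: (9.32+5.34)/2 × 3 = 21.99
  [11→14]: (5.34+3.02)/2 × 3 = 12.54
  Sum = 135.43 µg/mL·h
oral suspension tail: 3.02/0.191 = 15.812; AUC_ev,0→∞ = 135.43 + 15.812 = 151.242 µg/mL·h
F = (AUC_ev/D_ev)/(AUC_iv/D_iv) = (151.242/12.5)/(187.5455/5) = 12.09936/37.5091 = 0.3226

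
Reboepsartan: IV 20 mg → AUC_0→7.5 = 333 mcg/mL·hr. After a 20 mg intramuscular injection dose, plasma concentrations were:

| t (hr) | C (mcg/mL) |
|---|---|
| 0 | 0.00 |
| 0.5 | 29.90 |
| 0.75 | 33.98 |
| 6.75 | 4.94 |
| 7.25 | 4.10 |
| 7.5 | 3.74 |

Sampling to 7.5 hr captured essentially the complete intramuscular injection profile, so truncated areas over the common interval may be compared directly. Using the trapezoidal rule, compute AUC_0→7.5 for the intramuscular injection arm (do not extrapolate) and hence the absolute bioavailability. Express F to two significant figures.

Trapezoidal AUC_0→7.5 (intramuscular injection):
  [0→0.5]: (0.00+29.90)/2 × 0.5 = 7.475
  [0.5→0.75]: (29.90+33.98)/2 × 0.25 = 7.985
  [0.75→6.75]: (33.98+4.94)/2 × 6 = 116.76
  [6.75→7.25]: (4.94+4.10)/2 × 0.5 = 2.26
  [7.25→7.5]: (4.10+3.74)/2 × 0.25 = 0.98
  Sum = 135.46 mcg/mL·hr
F = (AUC_ev/D_ev)/(AUC_iv/D_iv) = (135.46/20)/(333/20) = 6.773/16.65 = 0.4068

F = 0.41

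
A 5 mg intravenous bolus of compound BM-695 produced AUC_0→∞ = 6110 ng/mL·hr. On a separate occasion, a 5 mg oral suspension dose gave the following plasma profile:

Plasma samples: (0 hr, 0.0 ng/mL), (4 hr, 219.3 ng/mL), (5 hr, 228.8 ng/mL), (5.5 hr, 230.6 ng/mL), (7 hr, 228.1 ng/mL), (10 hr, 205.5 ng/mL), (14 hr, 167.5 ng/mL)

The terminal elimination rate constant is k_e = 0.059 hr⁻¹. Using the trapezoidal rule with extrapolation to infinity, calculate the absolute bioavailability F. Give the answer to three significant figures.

F = 0.877

Trapezoidal AUC_0→14 (oral suspension):
  [0→4]: (0.0+219.3)/2 × 4 = 438.6
  [4→5]: (219.3+228.8)/2 × 1 = 224.05
  [5→5.5]: (228.8+230.6)/2 × 0.5 = 114.85
  [5.5→7]: (230.6+228.1)/2 × 1.5 = 344.025
  [7→10]: (228.1+205.5)/2 × 3 = 650.4
  [10→14]: (205.5+167.5)/2 × 4 = 746.0
  Sum = 2517.925 ng/mL·hr
Tail: C_last/k_e = 167.5/0.059 = 2838.983
AUC_0→∞ (oral suspension) = 2517.925 + 2838.983 = 5356.908 ng/mL·hr
F = (AUC_ev/D_ev)/(AUC_iv/D_iv) = (5356.908/5)/(6110/5) = 1071.3816/1222 = 0.8767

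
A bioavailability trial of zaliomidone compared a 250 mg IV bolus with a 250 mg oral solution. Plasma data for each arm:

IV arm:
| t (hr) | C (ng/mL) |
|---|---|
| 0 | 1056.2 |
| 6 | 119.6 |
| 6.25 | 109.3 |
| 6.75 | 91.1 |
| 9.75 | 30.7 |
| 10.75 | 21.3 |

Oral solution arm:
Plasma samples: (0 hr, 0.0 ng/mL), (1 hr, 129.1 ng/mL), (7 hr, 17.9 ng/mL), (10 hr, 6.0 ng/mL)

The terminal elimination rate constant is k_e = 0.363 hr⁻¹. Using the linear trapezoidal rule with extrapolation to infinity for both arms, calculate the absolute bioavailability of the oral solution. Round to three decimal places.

Trapezoidal AUC_0→10.75 (IV):
  [0→6]: (1056.2+119.6)/2 × 6 = 3527.4
  [6→6.25]: (119.6+109.3)/2 × 0.25 = 28.6125
  [6.25→6.75]: (109.3+91.1)/2 × 0.5 = 50.1
  [6.75→9.75]: (91.1+30.7)/2 × 3 = 182.7
  [9.75→10.75]: (30.7+21.3)/2 × 1 = 26.0
  Sum = 3814.8125 ng/mL·hr
IV tail: 21.3/0.363 = 58.678; AUC_iv,0→∞ = 3814.8125 + 58.678 = 3873.4905 ng/mL·hr
Trapezoidal AUC_0→10 (oral solution):
  [0→1]: (0.0+129.1)/2 × 1 = 64.55
  [1→7]: (129.1+17.9)/2 × 6 = 441.0
  [7→10]: (17.9+6.0)/2 × 3 = 35.85
  Sum = 541.4 ng/mL·hr
oral solution tail: 6.0/0.363 = 16.529; AUC_ev,0→∞ = 541.4 + 16.529 = 557.929 ng/mL·hr
F = (AUC_ev/D_ev)/(AUC_iv/D_iv) = (557.929/250)/(3873.4905/250) = 2.231716/15.493962 = 0.1440

F = 0.144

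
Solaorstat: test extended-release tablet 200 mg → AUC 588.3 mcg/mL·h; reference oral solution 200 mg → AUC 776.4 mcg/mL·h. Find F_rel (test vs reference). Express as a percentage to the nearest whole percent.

F_rel = 76%

F_rel = (AUC_test/D_test) / (AUC_ref/D_ref)
      = (588.3/200) / (776.4/200)
      = 2.9415 / 3.882 = 0.7577 = 75.77%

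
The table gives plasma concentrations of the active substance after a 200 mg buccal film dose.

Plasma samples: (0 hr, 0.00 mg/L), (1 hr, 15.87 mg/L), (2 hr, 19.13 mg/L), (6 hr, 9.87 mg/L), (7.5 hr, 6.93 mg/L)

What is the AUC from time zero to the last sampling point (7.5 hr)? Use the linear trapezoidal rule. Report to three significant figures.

Trapezoidal AUC_0→7.5:
  [0→1]: (0.00+15.87)/2 × 1 = 7.935
  [1→2]: (15.87+19.13)/2 × 1 = 17.5
  [2→6]: (19.13+9.87)/2 × 4 = 58.0
  [6→7.5]: (9.87+6.93)/2 × 1.5 = 12.6
  Sum = 96.035 mg/L·hr

AUC = 96.0 mg/L·hr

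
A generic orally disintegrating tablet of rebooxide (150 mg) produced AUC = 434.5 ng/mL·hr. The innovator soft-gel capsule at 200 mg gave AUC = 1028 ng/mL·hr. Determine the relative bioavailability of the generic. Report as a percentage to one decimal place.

F_rel = 56.4%

F_rel = (AUC_test/D_test) / (AUC_ref/D_ref)
      = (434.5/150) / (1028/200)
      = 2.89667 / 5.14 = 0.5636 = 56.36%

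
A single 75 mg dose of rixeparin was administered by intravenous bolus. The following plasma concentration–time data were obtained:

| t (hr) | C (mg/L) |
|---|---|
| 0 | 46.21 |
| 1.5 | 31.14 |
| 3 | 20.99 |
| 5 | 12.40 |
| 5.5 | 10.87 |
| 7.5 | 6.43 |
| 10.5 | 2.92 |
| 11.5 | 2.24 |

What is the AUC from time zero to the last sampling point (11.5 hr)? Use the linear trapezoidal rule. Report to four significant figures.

AUC = 170.2 mg/L·hr

Trapezoidal AUC_0→11.5:
  [0→1.5]: (46.21+31.14)/2 × 1.5 = 58.0125
  [1.5→3]: (31.14+20.99)/2 × 1.5 = 39.0975
  [3→5]: (20.99+12.40)/2 × 2 = 33.39
  [5→5.5]: (12.40+10.87)/2 × 0.5 = 5.8175
  [5.5→7.5]: (10.87+6.43)/2 × 2 = 17.3
  [7.5→10.5]: (6.43+2.92)/2 × 3 = 14.025
  [10.5→11.5]: (2.92+2.24)/2 × 1 = 2.58
  Sum = 170.2225 mg/L·hr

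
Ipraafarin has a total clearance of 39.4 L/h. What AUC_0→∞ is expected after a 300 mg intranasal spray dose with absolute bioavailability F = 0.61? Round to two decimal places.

AUC_0→∞ = F × Dose / CL
        = 0.61 × 300 / 39.4 = 4.64467 mg/L·h

AUC = 4.64 mg/L·h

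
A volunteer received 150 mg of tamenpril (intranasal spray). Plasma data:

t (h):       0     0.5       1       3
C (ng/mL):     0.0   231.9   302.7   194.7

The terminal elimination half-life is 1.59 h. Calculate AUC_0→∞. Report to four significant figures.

Trapezoidal AUC_0→3:
  [0→0.5]: (0.0+231.9)/2 × 0.5 = 57.975
  [0.5→1]: (231.9+302.7)/2 × 0.5 = 133.65
  [1→3]: (302.7+194.7)/2 × 2 = 497.4
  Sum = 689.025 ng/mL·h
k_e = ln2 / t½ = 0.693147 / 1.59 = 0.4359 h^-1
Extrapolated tail: C_last / k_e = 194.7 / 0.4359 = 446.662
AUC_0→∞ = 689.025 + 446.662 = 1135.687 ng/mL·h

AUC = 1136 ng/mL·h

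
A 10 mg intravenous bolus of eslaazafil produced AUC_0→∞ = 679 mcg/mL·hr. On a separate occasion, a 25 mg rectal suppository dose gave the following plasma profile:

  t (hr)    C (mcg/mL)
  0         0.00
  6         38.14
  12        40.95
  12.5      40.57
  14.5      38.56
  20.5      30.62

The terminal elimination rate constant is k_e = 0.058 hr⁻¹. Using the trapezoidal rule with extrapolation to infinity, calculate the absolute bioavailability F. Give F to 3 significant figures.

Trapezoidal AUC_0→20.5 (rectal suppository):
  [0→6]: (0.00+38.14)/2 × 6 = 114.42
  [6→12]: (38.14+40.95)/2 × 6 = 237.27
  [12→12.5]: (40.95+40.57)/2 × 0.5 = 20.38
  [12.5→14.5]: (40.57+38.56)/2 × 2 = 79.13
  [14.5→20.5]: (38.56+30.62)/2 × 6 = 207.54
  Sum = 658.74 mcg/mL·hr
Tail: C_last/k_e = 30.62/0.058 = 527.931
AUC_0→∞ (rectal suppository) = 658.74 + 527.931 = 1186.671 mcg/mL·hr
F = (AUC_ev/D_ev)/(AUC_iv/D_iv) = (1186.671/25)/(679/10) = 47.46684/67.9 = 0.6991

F = 0.699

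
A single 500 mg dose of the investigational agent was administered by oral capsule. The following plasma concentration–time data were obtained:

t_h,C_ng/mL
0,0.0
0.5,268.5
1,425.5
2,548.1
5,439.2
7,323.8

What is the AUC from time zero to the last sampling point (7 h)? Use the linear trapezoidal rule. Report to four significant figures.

Trapezoidal AUC_0→7:
  [0→0.5]: (0.0+268.5)/2 × 0.5 = 67.125
  [0.5→1]: (268.5+425.5)/2 × 0.5 = 173.5
  [1→2]: (425.5+548.1)/2 × 1 = 486.8
  [2→5]: (548.1+439.2)/2 × 3 = 1480.95
  [5→7]: (439.2+323.8)/2 × 2 = 763.0
  Sum = 2971.375 ng/mL·h

AUC = 2971 ng/mL·h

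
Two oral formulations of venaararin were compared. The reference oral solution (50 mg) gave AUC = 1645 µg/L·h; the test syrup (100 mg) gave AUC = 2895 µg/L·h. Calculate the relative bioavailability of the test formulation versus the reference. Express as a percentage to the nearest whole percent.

F_rel = 88%

F_rel = (AUC_test/D_test) / (AUC_ref/D_ref)
      = (2895/100) / (1645/50)
      = 28.95 / 32.9 = 0.8799 = 87.99%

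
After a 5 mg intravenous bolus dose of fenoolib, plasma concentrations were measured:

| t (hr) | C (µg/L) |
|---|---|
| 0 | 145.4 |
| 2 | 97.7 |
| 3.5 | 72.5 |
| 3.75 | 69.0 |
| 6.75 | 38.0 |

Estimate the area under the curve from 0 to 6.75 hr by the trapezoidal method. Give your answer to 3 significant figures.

Trapezoidal AUC_0→6.75:
  [0→2]: (145.4+97.7)/2 × 2 = 243.1
  [2→3.5]: (97.7+72.5)/2 × 1.5 = 127.65
  [3.5→3.75]: (72.5+69.0)/2 × 0.25 = 17.6875
  [3.75→6.75]: (69.0+38.0)/2 × 3 = 160.5
  Sum = 548.9375 µg/L·hr

AUC = 549 µg/L·hr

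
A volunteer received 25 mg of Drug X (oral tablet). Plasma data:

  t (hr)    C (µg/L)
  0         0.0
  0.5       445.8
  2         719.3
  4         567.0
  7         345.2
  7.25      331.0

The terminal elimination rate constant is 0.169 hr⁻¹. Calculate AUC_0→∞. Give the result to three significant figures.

Trapezoidal AUC_0→7.25:
  [0→0.5]: (0.0+445.8)/2 × 0.5 = 111.45
  [0.5→2]: (445.8+719.3)/2 × 1.5 = 873.825
  [2→4]: (719.3+567.0)/2 × 2 = 1286.3
  [4→7]: (567.0+345.2)/2 × 3 = 1368.3
  [7→7.25]: (345.2+331.0)/2 × 0.25 = 84.525
  Sum = 3724.4 µg/L·hr
Extrapolated tail: C_last / k_e = 331.0 / 0.169 = 1958.580
AUC_0→∞ = 3724.4 + 1958.580 = 5682.98 µg/L·hr

AUC = 5680 µg/L·hr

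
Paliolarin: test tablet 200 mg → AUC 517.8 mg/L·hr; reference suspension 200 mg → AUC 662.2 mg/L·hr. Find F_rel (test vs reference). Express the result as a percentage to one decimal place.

F_rel = (AUC_test/D_test) / (AUC_ref/D_ref)
      = (517.8/200) / (662.2/200)
      = 2.589 / 3.311 = 0.7819 = 78.19%

F_rel = 78.2%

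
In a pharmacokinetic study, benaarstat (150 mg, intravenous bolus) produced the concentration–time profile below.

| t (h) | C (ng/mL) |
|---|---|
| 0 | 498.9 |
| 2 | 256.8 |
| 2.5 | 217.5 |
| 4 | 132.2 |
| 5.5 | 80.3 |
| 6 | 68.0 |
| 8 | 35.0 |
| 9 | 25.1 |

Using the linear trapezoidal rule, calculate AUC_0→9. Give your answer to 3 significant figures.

AUC = 1470 ng/mL·h

Trapezoidal AUC_0→9:
  [0→2]: (498.9+256.8)/2 × 2 = 755.7
  [2→2.5]: (256.8+217.5)/2 × 0.5 = 118.575
  [2.5→4]: (217.5+132.2)/2 × 1.5 = 262.275
  [4→5.5]: (132.2+80.3)/2 × 1.5 = 159.375
  [5.5→6]: (80.3+68.0)/2 × 0.5 = 37.075
  [6→8]: (68.0+35.0)/2 × 2 = 103.0
  [8→9]: (35.0+25.1)/2 × 1 = 30.05
  Sum = 1466.05 ng/mL·h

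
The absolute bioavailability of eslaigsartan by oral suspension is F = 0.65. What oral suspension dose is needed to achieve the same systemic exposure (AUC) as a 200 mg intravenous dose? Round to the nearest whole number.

D_oral = 308 mg

For equal systemic exposure: F × D_ev = D_iv
D_ev = D_iv / F = 200 / 0.65 = 307.692 mg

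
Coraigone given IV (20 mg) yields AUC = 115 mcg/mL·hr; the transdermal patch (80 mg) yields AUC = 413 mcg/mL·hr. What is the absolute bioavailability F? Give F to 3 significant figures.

F = (AUC_ev / D_ev) / (AUC_iv / D_iv)
  = (413/80) / (115/20)
  = 5.1625 / 5.75 = 0.8978

F = 0.898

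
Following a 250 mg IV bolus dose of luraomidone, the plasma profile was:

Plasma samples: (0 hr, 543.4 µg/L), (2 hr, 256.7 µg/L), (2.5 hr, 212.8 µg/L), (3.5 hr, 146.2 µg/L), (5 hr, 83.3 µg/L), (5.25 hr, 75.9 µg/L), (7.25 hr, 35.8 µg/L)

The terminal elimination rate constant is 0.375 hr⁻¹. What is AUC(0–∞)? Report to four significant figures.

Trapezoidal AUC_0→7.25:
  [0→2]: (543.4+256.7)/2 × 2 = 800.1
  [2→2.5]: (256.7+212.8)/2 × 0.5 = 117.375
  [2.5→3.5]: (212.8+146.2)/2 × 1 = 179.5
  [3.5→5]: (146.2+83.3)/2 × 1.5 = 172.125
  [5→5.25]: (83.3+75.9)/2 × 0.25 = 19.9
  [5.25→7.25]: (75.9+35.8)/2 × 2 = 111.7
  Sum = 1400.7 µg/L·hr
Extrapolated tail: C_last / k_e = 35.8 / 0.375 = 95.467
AUC_0→∞ = 1400.7 + 95.467 = 1496.167 µg/L·hr

AUC = 1496 µg/L·hr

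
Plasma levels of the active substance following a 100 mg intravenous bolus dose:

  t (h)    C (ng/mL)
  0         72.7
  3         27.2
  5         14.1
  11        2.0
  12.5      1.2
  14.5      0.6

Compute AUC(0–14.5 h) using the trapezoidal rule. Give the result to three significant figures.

Trapezoidal AUC_0→14.5:
  [0→3]: (72.7+27.2)/2 × 3 = 149.85
  [3→5]: (27.2+14.1)/2 × 2 = 41.3
  [5→11]: (14.1+2.0)/2 × 6 = 48.3
  [11→12.5]: (2.0+1.2)/2 × 1.5 = 2.4
  [12.5→14.5]: (1.2+0.6)/2 × 2 = 1.8
  Sum = 243.65 ng/mL·h

AUC = 244 ng/mL·h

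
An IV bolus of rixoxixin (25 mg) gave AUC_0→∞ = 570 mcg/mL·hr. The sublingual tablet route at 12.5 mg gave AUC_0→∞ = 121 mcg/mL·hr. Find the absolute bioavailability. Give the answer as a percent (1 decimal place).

F = 42.5%

F = (AUC_ev / D_ev) / (AUC_iv / D_iv)
  = (121/12.5) / (570/25)
  = 9.68 / 22.8 = 0.4246
  = 42.46%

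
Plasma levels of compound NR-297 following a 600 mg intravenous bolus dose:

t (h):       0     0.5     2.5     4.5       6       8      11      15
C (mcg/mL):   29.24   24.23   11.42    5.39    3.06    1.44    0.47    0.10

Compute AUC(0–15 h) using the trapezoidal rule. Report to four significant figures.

AUC = 80.67 mcg/mL·h

Trapezoidal AUC_0→15:
  [0→0.5]: (29.24+24.23)/2 × 0.5 = 13.3675
  [0.5→2.5]: (24.23+11.42)/2 × 2 = 35.65
  [2.5→4.5]: (11.42+5.39)/2 × 2 = 16.81
  [4.5→6]: (5.39+3.06)/2 × 1.5 = 6.3375
  [6→8]: (3.06+1.44)/2 × 2 = 4.5
  [8→11]: (1.44+0.47)/2 × 3 = 2.865
  [11→15]: (0.47+0.10)/2 × 4 = 1.14
  Sum = 80.67 mcg/mL·h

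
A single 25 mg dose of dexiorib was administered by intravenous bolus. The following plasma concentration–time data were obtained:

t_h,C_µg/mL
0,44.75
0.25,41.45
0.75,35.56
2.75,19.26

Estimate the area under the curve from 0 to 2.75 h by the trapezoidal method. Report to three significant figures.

Trapezoidal AUC_0→2.75:
  [0→0.25]: (44.75+41.45)/2 × 0.25 = 10.775
  [0.25→0.75]: (41.45+35.56)/2 × 0.5 = 19.2525
  [0.75→2.75]: (35.56+19.26)/2 × 2 = 54.82
  Sum = 84.8475 µg/mL·h

AUC = 84.8 µg/mL·h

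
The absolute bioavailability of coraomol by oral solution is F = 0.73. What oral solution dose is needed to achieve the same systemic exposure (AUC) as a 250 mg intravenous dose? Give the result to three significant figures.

For equal systemic exposure: F × D_ev = D_iv
D_ev = D_iv / F = 250 / 0.73 = 342.466 mg

D_oral = 342 mg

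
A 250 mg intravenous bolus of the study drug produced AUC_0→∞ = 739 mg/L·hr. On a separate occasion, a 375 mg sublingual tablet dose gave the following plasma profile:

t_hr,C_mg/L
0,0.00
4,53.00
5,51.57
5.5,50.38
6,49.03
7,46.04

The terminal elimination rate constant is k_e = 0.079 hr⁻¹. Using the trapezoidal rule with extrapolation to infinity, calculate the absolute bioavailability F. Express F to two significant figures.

Trapezoidal AUC_0→7 (sublingual tablet):
  [0→4]: (0.00+53.00)/2 × 4 = 106.0
  [4→5]: (53.00+51.57)/2 × 1 = 52.285
  [5→5.5]: (51.57+50.38)/2 × 0.5 = 25.4875
  [5.5→6]: (50.38+49.03)/2 × 0.5 = 24.8525
  [6→7]: (49.03+46.04)/2 × 1 = 47.535
  Sum = 256.16 mg/L·hr
Tail: C_last/k_e = 46.04/0.079 = 582.785
AUC_0→∞ (sublingual tablet) = 256.16 + 582.785 = 838.945 mg/L·hr
F = (AUC_ev/D_ev)/(AUC_iv/D_iv) = (838.945/375)/(739/250) = 2.23719/2.956 = 0.7568

F = 0.76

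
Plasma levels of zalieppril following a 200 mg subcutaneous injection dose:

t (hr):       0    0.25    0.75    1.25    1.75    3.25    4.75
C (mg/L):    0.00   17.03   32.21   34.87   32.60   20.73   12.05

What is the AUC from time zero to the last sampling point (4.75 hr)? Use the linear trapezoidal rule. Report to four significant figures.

Trapezoidal AUC_0→4.75:
  [0→0.25]: (0.00+17.03)/2 × 0.25 = 2.12875
  [0.25→0.75]: (17.03+32.21)/2 × 0.5 = 12.31
  [0.75→1.25]: (32.21+34.87)/2 × 0.5 = 16.77
  [1.25→1.75]: (34.87+32.60)/2 × 0.5 = 16.8675
  [1.75→3.25]: (32.60+20.73)/2 × 1.5 = 39.9975
  [3.25→4.75]: (20.73+12.05)/2 × 1.5 = 24.585
  Sum = 112.65875 mg/L·hr

AUC = 112.7 mg/L·hr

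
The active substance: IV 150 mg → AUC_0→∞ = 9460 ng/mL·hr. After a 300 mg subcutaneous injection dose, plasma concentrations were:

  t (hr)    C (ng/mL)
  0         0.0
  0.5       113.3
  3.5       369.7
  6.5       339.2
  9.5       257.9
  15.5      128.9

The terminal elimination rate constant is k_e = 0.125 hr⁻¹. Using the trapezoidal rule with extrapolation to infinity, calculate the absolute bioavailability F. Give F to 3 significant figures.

Trapezoidal AUC_0→15.5 (subcutaneous injection):
  [0→0.5]: (0.0+113.3)/2 × 0.5 = 28.325
  [0.5→3.5]: (113.3+369.7)/2 × 3 = 724.5
  [3.5→6.5]: (369.7+339.2)/2 × 3 = 1063.35
  [6.5→9.5]: (339.2+257.9)/2 × 3 = 895.65
  [9.5→15.5]: (257.9+128.9)/2 × 6 = 1160.4
  Sum = 3872.225 ng/mL·hr
Tail: C_last/k_e = 128.9/0.125 = 1031.200
AUC_0→∞ (subcutaneous injection) = 3872.225 + 1031.200 = 4903.425 ng/mL·hr
F = (AUC_ev/D_ev)/(AUC_iv/D_iv) = (4903.425/300)/(9460/150) = 16.34475/63.0667 = 0.2592

F = 0.259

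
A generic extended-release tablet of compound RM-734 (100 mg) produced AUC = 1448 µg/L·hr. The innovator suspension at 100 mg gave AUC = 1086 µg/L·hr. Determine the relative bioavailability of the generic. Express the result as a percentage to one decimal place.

F_rel = 133.3%

F_rel = (AUC_test/D_test) / (AUC_ref/D_ref)
      = (1448/100) / (1086/100)
      = 14.48 / 10.86 = 1.3333 = 133.33%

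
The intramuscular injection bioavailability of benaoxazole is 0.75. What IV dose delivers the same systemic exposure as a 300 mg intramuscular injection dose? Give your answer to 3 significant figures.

D_iv = 225 mg

Systemic exposure from an extravascular dose = F × D_ev, so the equivalent IV dose is F × D_ev.
D_iv = F × D_ev = 0.75 × 300 = 225 mg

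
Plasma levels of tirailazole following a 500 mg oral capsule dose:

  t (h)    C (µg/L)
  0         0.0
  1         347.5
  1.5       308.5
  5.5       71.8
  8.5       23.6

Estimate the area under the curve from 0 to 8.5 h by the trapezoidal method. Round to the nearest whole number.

Trapezoidal AUC_0→8.5:
  [0→1]: (0.0+347.5)/2 × 1 = 173.75
  [1→1.5]: (347.5+308.5)/2 × 0.5 = 164.0
  [1.5→5.5]: (308.5+71.8)/2 × 4 = 760.6
  [5.5→8.5]: (71.8+23.6)/2 × 3 = 143.1
  Sum = 1241.45 µg/L·h

AUC = 1241 µg/L·h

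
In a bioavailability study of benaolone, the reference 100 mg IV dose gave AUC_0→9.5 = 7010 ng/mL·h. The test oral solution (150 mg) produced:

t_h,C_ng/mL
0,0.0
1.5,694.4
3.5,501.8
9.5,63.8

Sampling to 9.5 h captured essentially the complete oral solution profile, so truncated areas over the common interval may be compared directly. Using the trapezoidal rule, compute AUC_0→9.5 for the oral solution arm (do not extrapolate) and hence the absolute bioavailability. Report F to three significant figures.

Trapezoidal AUC_0→9.5 (oral solution):
  [0→1.5]: (0.0+694.4)/2 × 1.5 = 520.8
  [1.5→3.5]: (694.4+501.8)/2 × 2 = 1196.2
  [3.5→9.5]: (501.8+63.8)/2 × 6 = 1696.8
  Sum = 3413.8 ng/mL·h
F = (AUC_ev/D_ev)/(AUC_iv/D_iv) = (3413.8/150)/(7010/100) = 22.7587/70.1 = 0.3247

F = 0.325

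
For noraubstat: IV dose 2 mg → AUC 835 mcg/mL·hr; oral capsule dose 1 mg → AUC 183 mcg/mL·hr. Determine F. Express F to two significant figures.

F = (AUC_ev / D_ev) / (AUC_iv / D_iv)
  = (183/1) / (835/2)
  = 183 / 417.5 = 0.4383

F = 0.44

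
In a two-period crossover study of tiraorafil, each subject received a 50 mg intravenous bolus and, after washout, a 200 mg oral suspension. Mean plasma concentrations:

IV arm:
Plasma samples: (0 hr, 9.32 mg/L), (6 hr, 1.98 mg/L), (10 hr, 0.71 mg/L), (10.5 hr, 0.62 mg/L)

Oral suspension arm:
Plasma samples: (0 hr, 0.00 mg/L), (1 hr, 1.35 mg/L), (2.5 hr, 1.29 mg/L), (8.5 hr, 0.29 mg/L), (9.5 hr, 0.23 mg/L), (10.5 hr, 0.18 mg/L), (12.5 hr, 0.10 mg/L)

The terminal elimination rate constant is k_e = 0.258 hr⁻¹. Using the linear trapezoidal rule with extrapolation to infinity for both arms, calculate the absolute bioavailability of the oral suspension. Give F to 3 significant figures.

Trapezoidal AUC_0→10.5 (IV):
  [0→6]: (9.32+1.98)/2 × 6 = 33.9
  [6→10]: (1.98+0.71)/2 × 4 = 5.38
  [10→10.5]: (0.71+0.62)/2 × 0.5 = 0.3325
  Sum = 39.6125 mg/L·hr
IV tail: 0.62/0.258 = 2.403; AUC_iv,0→∞ = 39.6125 + 2.403 = 42.0155 mg/L·hr
Trapezoidal AUC_0→12.5 (oral suspension):
  [0→1]: (0.00+1.35)/2 × 1 = 0.675
  [1→2.5]: (1.35+1.29)/2 × 1.5 = 1.98
  [2.5→8.5]: (1.29+0.29)/2 × 6 = 4.74
  [8.5→9.5]: (0.29+0.23)/2 × 1 = 0.26
  [9.5→10.5]: (0.23+0.18)/2 × 1 = 0.205
  [10.5→12.5]: (0.18+0.10)/2 × 2 = 0.28
  Sum = 8.14 mg/L·hr
oral suspension tail: 0.10/0.258 = 0.388; AUC_ev,0→∞ = 8.14 + 0.388 = 8.528 mg/L·hr
F = (AUC_ev/D_ev)/(AUC_iv/D_iv) = (8.528/200)/(42.0155/50) = 0.04264/0.84031 = 0.0507

F = 0.0507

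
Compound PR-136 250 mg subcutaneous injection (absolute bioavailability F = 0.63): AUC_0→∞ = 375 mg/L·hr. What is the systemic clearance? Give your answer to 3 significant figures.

CL = 0.420 L/hr

CL = F × Dose / AUC_0→∞
   = 0.63 × 250 / 375 = 0.42 L/hr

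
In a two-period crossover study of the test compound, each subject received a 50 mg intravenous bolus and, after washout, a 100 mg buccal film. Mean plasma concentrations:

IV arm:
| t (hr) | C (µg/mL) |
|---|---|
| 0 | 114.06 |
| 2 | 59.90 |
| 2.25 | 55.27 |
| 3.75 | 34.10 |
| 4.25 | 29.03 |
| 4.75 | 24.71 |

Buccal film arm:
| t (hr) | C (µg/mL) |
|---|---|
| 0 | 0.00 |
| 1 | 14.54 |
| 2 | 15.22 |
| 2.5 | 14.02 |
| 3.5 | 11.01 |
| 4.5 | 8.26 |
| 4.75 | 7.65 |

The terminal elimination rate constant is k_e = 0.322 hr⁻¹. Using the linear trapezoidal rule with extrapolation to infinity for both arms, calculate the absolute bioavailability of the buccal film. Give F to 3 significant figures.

F = 0.107

Trapezoidal AUC_0→4.75 (IV):
  [0→2]: (114.06+59.90)/2 × 2 = 173.96
  [2→2.25]: (59.90+55.27)/2 × 0.25 = 14.39625
  [2.25→3.75]: (55.27+34.10)/2 × 1.5 = 67.0275
  [3.75→4.25]: (34.10+29.03)/2 × 0.5 = 15.7825
  [4.25→4.75]: (29.03+24.71)/2 × 0.5 = 13.435
  Sum = 284.60125 µg/mL·hr
IV tail: 24.71/0.322 = 76.739; AUC_iv,0→∞ = 284.60125 + 76.739 = 361.34025 µg/mL·hr
Trapezoidal AUC_0→4.75 (buccal film):
  [0→1]: (0.00+14.54)/2 × 1 = 7.27
  [1→2]: (14.54+15.22)/2 × 1 = 14.88
  [2→2.5]: (15.22+14.02)/2 × 0.5 = 7.31
  [2.5→3.5]: (14.02+11.01)/2 × 1 = 12.515
  [3.5→4.5]: (11.01+8.26)/2 × 1 = 9.635
  [4.5→4.75]: (8.26+7.65)/2 × 0.25 = 1.98875
  Sum = 53.59875 µg/mL·hr
buccal film tail: 7.65/0.322 = 23.758; AUC_ev,0→∞ = 53.59875 + 23.758 = 77.35675 µg/mL·hr
F = (AUC_ev/D_ev)/(AUC_iv/D_iv) = (77.35675/100)/(361.34025/50) = 0.7735675/7.226805 = 0.1070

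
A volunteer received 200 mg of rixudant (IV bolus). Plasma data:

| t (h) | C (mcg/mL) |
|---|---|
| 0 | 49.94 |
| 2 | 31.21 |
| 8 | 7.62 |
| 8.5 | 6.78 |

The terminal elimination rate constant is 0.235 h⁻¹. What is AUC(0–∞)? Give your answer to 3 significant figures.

AUC = 230 mcg/mL·h

Trapezoidal AUC_0→8.5:
  [0→2]: (49.94+31.21)/2 × 2 = 81.15
  [2→8]: (31.21+7.62)/2 × 6 = 116.49
  [8→8.5]: (7.62+6.78)/2 × 0.5 = 3.6
  Sum = 201.24 mcg/mL·h
Extrapolated tail: C_last / k_e = 6.78 / 0.235 = 28.851
AUC_0→∞ = 201.24 + 28.851 = 230.091 mcg/mL·h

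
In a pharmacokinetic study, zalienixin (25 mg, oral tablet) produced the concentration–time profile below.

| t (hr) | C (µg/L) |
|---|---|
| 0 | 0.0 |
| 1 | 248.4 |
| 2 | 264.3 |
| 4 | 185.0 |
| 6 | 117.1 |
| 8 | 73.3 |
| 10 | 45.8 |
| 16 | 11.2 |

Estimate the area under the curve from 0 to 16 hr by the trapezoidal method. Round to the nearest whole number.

AUC = 1612 µg/L·hr

Trapezoidal AUC_0→16:
  [0→1]: (0.0+248.4)/2 × 1 = 124.2
  [1→2]: (248.4+264.3)/2 × 1 = 256.35
  [2→4]: (264.3+185.0)/2 × 2 = 449.3
  [4→6]: (185.0+117.1)/2 × 2 = 302.1
  [6→8]: (117.1+73.3)/2 × 2 = 190.4
  [8→10]: (73.3+45.8)/2 × 2 = 119.1
  [10→16]: (45.8+11.2)/2 × 6 = 171.0
  Sum = 1612.45 µg/L·hr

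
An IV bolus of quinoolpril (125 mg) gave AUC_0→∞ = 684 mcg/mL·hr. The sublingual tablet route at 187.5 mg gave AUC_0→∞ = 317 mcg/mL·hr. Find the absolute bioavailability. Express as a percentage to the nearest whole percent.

F = 31%

F = (AUC_ev / D_ev) / (AUC_iv / D_iv)
  = (317/187.5) / (684/125)
  = 1.69067 / 5.472 = 0.3090
  = 30.90%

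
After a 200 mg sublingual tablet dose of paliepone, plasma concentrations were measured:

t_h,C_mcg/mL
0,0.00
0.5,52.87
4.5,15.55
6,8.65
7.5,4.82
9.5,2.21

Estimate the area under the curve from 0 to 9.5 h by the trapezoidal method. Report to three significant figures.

Trapezoidal AUC_0→9.5:
  [0→0.5]: (0.00+52.87)/2 × 0.5 = 13.2175
  [0.5→4.5]: (52.87+15.55)/2 × 4 = 136.84
  [4.5→6]: (15.55+8.65)/2 × 1.5 = 18.15
  [6→7.5]: (8.65+4.82)/2 × 1.5 = 10.1025
  [7.5→9.5]: (4.82+2.21)/2 × 2 = 7.03
  Sum = 185.34 mcg/mL·h

AUC = 185 mcg/mL·h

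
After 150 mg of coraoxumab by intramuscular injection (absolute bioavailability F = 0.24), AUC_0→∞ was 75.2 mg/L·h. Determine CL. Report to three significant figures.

CL = 0.479 L/h

CL = F × Dose / AUC_0→∞
   = 0.24 × 150 / 75.2 = 0.478723 L/h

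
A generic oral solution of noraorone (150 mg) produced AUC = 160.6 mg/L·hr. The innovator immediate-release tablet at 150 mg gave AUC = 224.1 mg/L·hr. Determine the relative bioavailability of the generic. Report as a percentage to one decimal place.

F_rel = 71.7%

F_rel = (AUC_test/D_test) / (AUC_ref/D_ref)
      = (160.6/150) / (224.1/150)
      = 1.07067 / 1.494 = 0.7166 = 71.66%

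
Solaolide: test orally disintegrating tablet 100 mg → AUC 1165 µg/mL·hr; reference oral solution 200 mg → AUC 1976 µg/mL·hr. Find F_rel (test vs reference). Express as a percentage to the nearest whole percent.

F_rel = (AUC_test/D_test) / (AUC_ref/D_ref)
      = (1165/100) / (1976/200)
      = 11.65 / 9.88 = 1.1791 = 117.91%

F_rel = 118%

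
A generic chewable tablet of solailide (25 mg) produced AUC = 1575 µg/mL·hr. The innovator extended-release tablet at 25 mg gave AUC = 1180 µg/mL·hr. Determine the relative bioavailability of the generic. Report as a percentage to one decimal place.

F_rel = (AUC_test/D_test) / (AUC_ref/D_ref)
      = (1575/25) / (1180/25)
      = 63 / 47.2 = 1.3347 = 133.47%

F_rel = 133.5%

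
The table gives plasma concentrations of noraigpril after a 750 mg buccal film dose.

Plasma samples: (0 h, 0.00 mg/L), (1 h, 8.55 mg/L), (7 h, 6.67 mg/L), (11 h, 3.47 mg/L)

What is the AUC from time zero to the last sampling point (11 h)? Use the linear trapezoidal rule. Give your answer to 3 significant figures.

Trapezoidal AUC_0→11:
  [0→1]: (0.00+8.55)/2 × 1 = 4.275
  [1→7]: (8.55+6.67)/2 × 6 = 45.66
  [7→11]: (6.67+3.47)/2 × 4 = 20.28
  Sum = 70.215 mg/L·h

AUC = 70.2 mg/L·h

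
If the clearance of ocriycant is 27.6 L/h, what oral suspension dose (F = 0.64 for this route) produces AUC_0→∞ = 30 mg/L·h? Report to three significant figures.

Dose = CL × AUC_0→∞ / F
     = 27.6 × 30 / 0.64 = 1293.75 mg

Dose = 1290 mg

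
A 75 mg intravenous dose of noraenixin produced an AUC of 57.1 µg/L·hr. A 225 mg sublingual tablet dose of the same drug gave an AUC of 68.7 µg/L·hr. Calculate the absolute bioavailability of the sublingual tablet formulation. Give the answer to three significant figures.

F = 0.401

F = (AUC_ev / D_ev) / (AUC_iv / D_iv)
  = (68.7/225) / (57.1/75)
  = 0.305333 / 0.761333 = 0.4011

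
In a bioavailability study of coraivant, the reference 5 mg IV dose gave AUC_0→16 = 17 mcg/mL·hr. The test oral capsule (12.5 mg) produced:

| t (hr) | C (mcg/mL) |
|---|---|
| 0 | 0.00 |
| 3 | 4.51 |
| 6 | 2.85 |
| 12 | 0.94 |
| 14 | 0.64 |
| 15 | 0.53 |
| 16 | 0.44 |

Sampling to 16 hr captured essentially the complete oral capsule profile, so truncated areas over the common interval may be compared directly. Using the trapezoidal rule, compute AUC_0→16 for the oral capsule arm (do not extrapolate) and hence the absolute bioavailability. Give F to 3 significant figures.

Trapezoidal AUC_0→16 (oral capsule):
  [0→3]: (0.00+4.51)/2 × 3 = 6.765
  [3→6]: (4.51+2.85)/2 × 3 = 11.04
  [6→12]: (2.85+0.94)/2 × 6 = 11.37
  [12→14]: (0.94+0.64)/2 × 2 = 1.58
  [14→15]: (0.64+0.53)/2 × 1 = 0.585
  [15→16]: (0.53+0.44)/2 × 1 = 0.485
  Sum = 31.825 mcg/mL·hr
F = (AUC_ev/D_ev)/(AUC_iv/D_iv) = (31.825/12.5)/(17/5) = 2.546/3.4 = 0.7488

F = 0.749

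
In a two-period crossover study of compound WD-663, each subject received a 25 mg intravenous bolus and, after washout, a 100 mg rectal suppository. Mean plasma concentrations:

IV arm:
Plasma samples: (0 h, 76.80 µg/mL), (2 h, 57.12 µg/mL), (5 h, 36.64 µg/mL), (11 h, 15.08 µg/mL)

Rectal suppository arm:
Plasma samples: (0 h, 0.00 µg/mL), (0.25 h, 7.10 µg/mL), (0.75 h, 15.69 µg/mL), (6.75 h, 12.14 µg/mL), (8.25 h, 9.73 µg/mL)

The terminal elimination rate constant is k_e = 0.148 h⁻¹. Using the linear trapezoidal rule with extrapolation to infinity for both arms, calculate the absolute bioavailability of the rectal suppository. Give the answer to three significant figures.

F = 0.0810

Trapezoidal AUC_0→11 (IV):
  [0→2]: (76.80+57.12)/2 × 2 = 133.92
  [2→5]: (57.12+36.64)/2 × 3 = 140.64
  [5→11]: (36.64+15.08)/2 × 6 = 155.16
  Sum = 429.72 µg/mL·h
IV tail: 15.08/0.148 = 101.892; AUC_iv,0→∞ = 429.72 + 101.892 = 531.612 µg/mL·h
Trapezoidal AUC_0→8.25 (rectal suppository):
  [0→0.25]: (0.00+7.10)/2 × 0.25 = 0.8875
  [0.25→0.75]: (7.10+15.69)/2 × 0.5 = 5.6975
  [0.75→6.75]: (15.69+12.14)/2 × 6 = 83.49
  [6.75→8.25]: (12.14+9.73)/2 × 1.5 = 16.4025
  Sum = 106.4775 µg/mL·h
rectal suppository tail: 9.73/0.148 = 65.743; AUC_ev,0→∞ = 106.4775 + 65.743 = 172.2205 µg/mL·h
F = (AUC_ev/D_ev)/(AUC_iv/D_iv) = (172.2205/100)/(531.612/25) = 1.722205/21.26448 = 0.0810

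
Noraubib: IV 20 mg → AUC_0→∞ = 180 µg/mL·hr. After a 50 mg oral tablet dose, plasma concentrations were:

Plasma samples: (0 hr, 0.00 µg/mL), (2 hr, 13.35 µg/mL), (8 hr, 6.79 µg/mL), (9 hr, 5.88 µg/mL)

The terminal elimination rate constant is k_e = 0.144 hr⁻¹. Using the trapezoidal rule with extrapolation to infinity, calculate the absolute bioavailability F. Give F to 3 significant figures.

Trapezoidal AUC_0→9 (oral tablet):
  [0→2]: (0.00+13.35)/2 × 2 = 13.35
  [2→8]: (13.35+6.79)/2 × 6 = 60.42
  [8→9]: (6.79+5.88)/2 × 1 = 6.335
  Sum = 80.105 µg/mL·hr
Tail: C_last/k_e = 5.88/0.144 = 40.833
AUC_0→∞ (oral tablet) = 80.105 + 40.833 = 120.938 µg/mL·hr
F = (AUC_ev/D_ev)/(AUC_iv/D_iv) = (120.938/50)/(180/20) = 2.41876/9 = 0.2688

F = 0.269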